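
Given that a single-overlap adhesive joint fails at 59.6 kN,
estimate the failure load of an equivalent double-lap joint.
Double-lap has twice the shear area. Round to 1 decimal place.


Double-lap factor = 2
Expected load = 59.6 * 2 = 119.2 kN

119.2


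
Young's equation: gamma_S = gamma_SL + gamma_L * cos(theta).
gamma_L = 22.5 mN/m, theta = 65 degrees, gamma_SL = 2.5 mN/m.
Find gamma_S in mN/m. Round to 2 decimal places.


cos(65 deg) = 0.422618
gamma_S = 2.5 + 22.5 * 0.422618
= 12.01 mN/m

12.01


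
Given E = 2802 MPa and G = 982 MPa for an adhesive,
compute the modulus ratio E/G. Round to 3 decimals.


E/G ratio = 2802 / 982 = 2.853

2.853


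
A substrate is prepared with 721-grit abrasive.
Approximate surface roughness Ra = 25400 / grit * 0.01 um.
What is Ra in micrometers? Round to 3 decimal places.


Ra = 25400 / 721 * 0.01 = 0.352 um

0.352


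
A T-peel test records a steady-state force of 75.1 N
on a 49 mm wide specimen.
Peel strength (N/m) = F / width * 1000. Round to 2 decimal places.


Peel strength = 75.1 / 49 * 1000
= 1532.65 N/m

1532.65


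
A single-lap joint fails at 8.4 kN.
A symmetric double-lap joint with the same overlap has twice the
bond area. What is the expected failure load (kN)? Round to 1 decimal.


Double-lap load = 2 * 8.4 = 16.8 kN

16.8


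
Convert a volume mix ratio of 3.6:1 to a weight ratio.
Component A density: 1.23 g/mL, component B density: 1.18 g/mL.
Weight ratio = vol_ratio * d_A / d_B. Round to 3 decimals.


= 3.6 * 1.23 / 1.18 = 3.753

3.753


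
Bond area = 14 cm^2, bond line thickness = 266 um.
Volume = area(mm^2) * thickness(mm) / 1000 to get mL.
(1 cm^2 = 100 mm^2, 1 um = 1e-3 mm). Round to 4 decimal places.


area_mm2 = 14 * 100 = 1400
blt_mm = 266 * 1e-3 = 0.266
vol_mm3 = 1400 * 0.266 = 372.4
vol_mL = 372.4 / 1000 = 0.3724 mL

0.3724


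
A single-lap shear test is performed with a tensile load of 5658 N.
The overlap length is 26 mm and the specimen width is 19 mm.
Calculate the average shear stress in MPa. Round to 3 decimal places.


Shear stress = F / (overlap * width)
= 5658 / (26 * 19)
= 5658 / 494
= 11.453 MPa

11.453


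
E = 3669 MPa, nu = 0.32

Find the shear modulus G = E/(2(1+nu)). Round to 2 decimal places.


G = 3669 / (2 * 1.32)
= 1389.77 MPa

1389.77


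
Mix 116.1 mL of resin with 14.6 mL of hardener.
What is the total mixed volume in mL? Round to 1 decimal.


Total = 116.1 + 14.6 = 130.7 mL

130.7


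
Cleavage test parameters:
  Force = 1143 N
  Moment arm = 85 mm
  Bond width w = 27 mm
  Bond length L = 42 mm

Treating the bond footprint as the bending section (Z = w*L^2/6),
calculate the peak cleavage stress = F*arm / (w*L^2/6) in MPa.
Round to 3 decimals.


M = 1143 * 85 = 97155 N*mm
Z = 27 * 42^2 / 6 = 47628 / 6 mm^3
sigma = M / Z = 6 * 97155 / 47628 = 582930 / 47628
= 12.239 MPa

12.239


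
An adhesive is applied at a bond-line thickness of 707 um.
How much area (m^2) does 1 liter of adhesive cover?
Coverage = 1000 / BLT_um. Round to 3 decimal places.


Coverage = 1000 / 707 = 1.414 m^2

1.414


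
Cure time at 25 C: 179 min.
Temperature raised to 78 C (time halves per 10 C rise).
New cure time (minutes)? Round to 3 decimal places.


Acceleration factor = 2^(53/10) = 39.3966
New time = 179 / 39.3966 = 4.544 min

4.544


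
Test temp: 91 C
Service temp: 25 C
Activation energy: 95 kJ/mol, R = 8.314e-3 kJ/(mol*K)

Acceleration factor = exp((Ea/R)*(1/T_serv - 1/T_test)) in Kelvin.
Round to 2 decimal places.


AF = exp((95/0.008314)*(1/298.15 - 1/364.15))
= 1039.11

1039.11


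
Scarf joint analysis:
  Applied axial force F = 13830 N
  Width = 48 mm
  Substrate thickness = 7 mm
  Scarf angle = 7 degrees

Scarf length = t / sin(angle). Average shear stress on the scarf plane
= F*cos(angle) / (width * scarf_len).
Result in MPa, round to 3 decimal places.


Scarf length = 7 / sin(7 deg) = 57.4386 mm
cos(7 deg) = 0.992546
Shear = 13830 * 0.992546 / (48 * 57.4386)
= 4.979 MPa

4.979


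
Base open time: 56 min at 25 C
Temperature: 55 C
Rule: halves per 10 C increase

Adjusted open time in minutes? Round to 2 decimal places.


Acceleration = 2^((55-25)/10) = 8.0000
Open time = 56 / 8.0000 = 7.00 min

7.00


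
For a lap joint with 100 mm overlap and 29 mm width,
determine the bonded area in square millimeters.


Area = 100 * 29 = 2900 mm^2

2900


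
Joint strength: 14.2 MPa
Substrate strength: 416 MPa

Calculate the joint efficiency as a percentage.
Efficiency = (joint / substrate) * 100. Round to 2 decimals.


Efficiency = (14.2 / 416) * 100 = 3.41%

3.41


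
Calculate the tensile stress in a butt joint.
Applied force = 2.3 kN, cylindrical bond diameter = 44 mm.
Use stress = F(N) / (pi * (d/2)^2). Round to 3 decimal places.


A = pi * 22.0^2 = 1520.5308 mm^2
sigma = 2300.0 / 1520.5308 = 1.513 MPa

1.513


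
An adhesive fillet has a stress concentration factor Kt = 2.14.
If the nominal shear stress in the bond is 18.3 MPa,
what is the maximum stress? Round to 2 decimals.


Max stress = 18.3 * 2.14 = 39.16 MPa

39.16


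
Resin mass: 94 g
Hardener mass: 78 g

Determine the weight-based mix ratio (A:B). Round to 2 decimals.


Ratio = 94 / 78 = 1.21

1.21


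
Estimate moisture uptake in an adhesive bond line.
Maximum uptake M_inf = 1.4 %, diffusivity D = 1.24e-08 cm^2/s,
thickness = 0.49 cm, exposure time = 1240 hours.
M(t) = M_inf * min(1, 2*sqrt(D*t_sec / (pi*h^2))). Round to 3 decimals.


Convert time: 1240 h = 4464000 s
ratio = min(1, 2*sqrt(1.24e-08*4464000/(pi*0.49^2)))
= 0.541791
M(t) = 1.4 * 0.541791 = 0.759%

0.759


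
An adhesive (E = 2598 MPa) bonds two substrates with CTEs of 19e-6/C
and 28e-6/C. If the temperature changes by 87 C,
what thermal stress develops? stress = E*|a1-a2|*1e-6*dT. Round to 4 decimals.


Stress = 2598 * |19 - 28| * 1e-6 * 87
= 2.0342 MPa

2.0342


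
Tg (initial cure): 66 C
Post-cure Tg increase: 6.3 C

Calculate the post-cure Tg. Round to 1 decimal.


Post-cure Tg = 66 + 6.3 = 72.3 C

72.3


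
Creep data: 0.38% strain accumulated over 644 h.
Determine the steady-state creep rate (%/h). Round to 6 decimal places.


Rate = 0.38 / 644 = 0.000590 %/h

0.000590


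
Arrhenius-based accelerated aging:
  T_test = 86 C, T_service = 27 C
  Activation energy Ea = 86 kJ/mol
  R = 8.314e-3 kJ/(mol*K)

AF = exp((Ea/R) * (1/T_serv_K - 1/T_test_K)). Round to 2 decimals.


T_test_K = 359.15, T_serv_K = 300.15
AF = exp((86/8.314e-3) * (1/300.15 - 1/359.15))
= 287.56

287.56


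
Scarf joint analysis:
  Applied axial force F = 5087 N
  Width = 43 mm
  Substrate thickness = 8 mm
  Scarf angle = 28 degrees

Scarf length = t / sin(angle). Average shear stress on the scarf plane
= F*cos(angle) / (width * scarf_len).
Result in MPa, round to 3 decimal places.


Scarf length = 8 / sin(28 deg) = 17.0404 mm
cos(28 deg) = 0.882948
Shear = 5087 * 0.882948 / (43 * 17.0404)
= 6.130 MPa

6.130


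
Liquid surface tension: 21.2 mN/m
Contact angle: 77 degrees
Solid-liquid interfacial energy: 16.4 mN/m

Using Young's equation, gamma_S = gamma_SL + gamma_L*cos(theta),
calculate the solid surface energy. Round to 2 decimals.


gamma_S = 16.4 + 21.2 * cos(77)
= 21.17 mN/m

21.17


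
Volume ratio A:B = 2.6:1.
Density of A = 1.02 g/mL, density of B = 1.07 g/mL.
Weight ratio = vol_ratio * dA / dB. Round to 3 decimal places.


Wt ratio = 2.6 * 1.02 / 1.07
= 2.479

2.479


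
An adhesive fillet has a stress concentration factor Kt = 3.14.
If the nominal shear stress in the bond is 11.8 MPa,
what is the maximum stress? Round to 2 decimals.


Max stress = 11.8 * 3.14 = 37.05 MPa

37.05


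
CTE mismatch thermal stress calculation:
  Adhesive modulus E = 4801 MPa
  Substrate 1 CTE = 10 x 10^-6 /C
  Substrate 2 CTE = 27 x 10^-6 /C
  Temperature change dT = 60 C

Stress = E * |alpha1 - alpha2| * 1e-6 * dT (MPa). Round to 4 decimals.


delta_alpha = |10 - 27| = 17 x 10^-6/C
Stress = 4801 * 17e-6 * 60
= 4.8970 MPa

4.8970


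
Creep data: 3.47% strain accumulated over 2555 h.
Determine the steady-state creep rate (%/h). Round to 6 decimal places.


Rate = 3.47 / 2555 = 0.001358 %/h

0.001358


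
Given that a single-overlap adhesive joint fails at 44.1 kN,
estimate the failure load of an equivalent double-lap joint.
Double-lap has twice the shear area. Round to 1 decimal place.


Double-lap factor = 2
Expected load = 44.1 * 2 = 88.2 kN

88.2


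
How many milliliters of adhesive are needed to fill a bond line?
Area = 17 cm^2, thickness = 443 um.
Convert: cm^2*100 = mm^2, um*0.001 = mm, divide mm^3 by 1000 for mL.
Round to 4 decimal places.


= (17 * 100) * (443 * 0.001) / 1000
= 0.7531 mL

0.7531


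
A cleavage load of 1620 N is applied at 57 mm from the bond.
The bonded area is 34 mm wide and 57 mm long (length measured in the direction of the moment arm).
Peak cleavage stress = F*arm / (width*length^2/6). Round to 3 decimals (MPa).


Moment = 1620 * 57 = 92340 N*mm
Section modulus = 34 * 3249 / 6 = 110466 / 6 mm^3
Stress = 92340 / (110466 / 6) = 554040 / 110466
= 5.015 MPa

5.015


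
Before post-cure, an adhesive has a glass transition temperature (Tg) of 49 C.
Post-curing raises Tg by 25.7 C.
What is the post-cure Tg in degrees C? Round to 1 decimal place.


Tg_post = Tg_base + delta_Tg
= 49 + 25.7
= 74.7 C

74.7


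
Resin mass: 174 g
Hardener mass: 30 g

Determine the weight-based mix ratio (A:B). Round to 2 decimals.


Ratio = 174 / 30 = 5.80

5.80


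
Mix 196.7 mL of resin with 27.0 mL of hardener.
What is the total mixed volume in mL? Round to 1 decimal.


Total = 196.7 + 27.0 = 223.7 mL

223.7


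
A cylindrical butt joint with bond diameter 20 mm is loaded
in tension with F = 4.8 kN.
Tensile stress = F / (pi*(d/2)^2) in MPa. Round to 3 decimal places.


Area = pi * (20/2)^2 = 314.1593 mm^2
Stress = 4.8*1000 / 314.1593
= 15.279 MPa

15.279


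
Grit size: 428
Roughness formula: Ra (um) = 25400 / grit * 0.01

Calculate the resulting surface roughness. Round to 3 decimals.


Ra = 25400 / 428 * 0.01
= 0.593 um

0.593


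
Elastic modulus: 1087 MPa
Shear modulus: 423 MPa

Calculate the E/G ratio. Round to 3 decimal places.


E / G = 1087 / 423 = 2.570

2.570


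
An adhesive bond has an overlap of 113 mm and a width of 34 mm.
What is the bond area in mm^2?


Bond area = overlap * width
= 113 * 34
= 3842 mm^2

3842


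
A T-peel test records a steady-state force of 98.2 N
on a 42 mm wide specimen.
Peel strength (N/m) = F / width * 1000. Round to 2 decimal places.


Peel strength = 98.2 / 42 * 1000
= 2338.10 N/m

2338.10


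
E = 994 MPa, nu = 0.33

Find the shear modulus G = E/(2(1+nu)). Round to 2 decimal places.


G = 994 / (2 * 1.33)
= 373.68 MPa

373.68


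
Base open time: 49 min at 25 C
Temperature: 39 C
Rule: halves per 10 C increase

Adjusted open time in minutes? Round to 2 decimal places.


Acceleration = 2^((39-25)/10) = 2.6390
Open time = 49 / 2.6390 = 18.57 min

18.57


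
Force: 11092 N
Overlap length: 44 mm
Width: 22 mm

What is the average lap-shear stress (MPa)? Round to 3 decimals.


Average shear stress = F / (overlap * width)
= 11092 / (44 * 22)
= 11.459 MPa

11.459


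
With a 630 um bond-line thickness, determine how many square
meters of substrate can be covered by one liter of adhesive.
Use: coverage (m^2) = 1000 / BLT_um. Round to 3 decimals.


Coverage = 1000 / 630 = 1.587 m^2

1.587


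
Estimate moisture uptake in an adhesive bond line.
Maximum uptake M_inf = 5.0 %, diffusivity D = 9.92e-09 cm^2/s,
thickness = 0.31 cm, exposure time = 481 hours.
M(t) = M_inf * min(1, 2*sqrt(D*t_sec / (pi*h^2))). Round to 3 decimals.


Convert time: 481 h = 1731600 s
ratio = min(1, 2*sqrt(9.92e-09*1731600/(pi*0.31^2)))
= 0.477060
M(t) = 5.0 * 0.477060 = 2.385%

2.385


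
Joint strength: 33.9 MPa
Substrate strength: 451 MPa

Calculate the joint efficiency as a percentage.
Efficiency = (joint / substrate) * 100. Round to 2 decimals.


Efficiency = (33.9 / 451) * 100 = 7.52%

7.52


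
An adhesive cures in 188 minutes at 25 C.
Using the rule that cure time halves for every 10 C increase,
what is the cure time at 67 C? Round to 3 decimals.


Factor = 2^((67 - 25) / 10) = 18.3792
Cure time = 188 / 18.3792
= 10.229 minutes

10.229


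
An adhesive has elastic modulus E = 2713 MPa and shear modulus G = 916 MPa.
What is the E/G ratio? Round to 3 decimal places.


E/G = 2713 / 916 = 2.962

2.962


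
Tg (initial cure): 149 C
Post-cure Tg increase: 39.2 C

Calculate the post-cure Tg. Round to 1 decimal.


Post-cure Tg = 149 + 39.2 = 188.2 C

188.2


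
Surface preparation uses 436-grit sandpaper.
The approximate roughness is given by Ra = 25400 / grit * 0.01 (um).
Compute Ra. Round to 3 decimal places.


Ra = 25400 / 436 * 0.01
= 254 / 436
= 0.583 um

0.583


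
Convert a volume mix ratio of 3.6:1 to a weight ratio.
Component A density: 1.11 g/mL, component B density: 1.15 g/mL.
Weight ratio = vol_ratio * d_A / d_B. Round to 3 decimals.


= 3.6 * 1.11 / 1.15 = 3.475

3.475


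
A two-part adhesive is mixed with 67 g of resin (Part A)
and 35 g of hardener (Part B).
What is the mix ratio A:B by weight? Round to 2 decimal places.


Mix ratio = mass_A / mass_B
= 67 / 35
= 1.91

1.91


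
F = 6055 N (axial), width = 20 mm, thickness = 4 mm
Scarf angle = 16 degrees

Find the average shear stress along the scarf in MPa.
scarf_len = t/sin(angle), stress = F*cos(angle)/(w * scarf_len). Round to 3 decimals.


scarf_len = 4/sin(16 deg) = 14.5118
cos(16 deg) = 0.961262
stress = 6055*0.961262/(20*14.5118) = 20.054 MPa

20.054


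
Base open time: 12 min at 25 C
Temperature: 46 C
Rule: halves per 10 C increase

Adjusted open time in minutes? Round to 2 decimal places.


Acceleration = 2^((46-25)/10) = 4.2871
Open time = 12 / 4.2871 = 2.80 min

2.80


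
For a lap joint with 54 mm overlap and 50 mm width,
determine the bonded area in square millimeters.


Area = 54 * 50 = 2700 mm^2

2700


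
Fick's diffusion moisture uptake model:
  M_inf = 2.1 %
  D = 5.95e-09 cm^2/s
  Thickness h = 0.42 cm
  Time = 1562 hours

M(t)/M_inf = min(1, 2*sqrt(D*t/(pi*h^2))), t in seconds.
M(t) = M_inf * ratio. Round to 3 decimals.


t_sec = 1562 * 3600 = 5623200
ratio = 2*sqrt(5.95e-09*5623200/(pi*0.42^2))
= min(1, 0.491424)
= 0.491424
M(t) = 2.1 * 0.491424 = 1.032 %

1.032


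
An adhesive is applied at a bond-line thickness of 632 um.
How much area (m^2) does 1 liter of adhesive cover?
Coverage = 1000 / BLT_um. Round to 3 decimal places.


Coverage = 1000 / 632 = 1.582 m^2

1.582


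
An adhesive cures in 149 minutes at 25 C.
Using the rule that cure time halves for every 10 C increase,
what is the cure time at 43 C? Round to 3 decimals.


Factor = 2^((43 - 25) / 10) = 3.4822
Cure time = 149 / 3.4822
= 42.789 minutes

42.789


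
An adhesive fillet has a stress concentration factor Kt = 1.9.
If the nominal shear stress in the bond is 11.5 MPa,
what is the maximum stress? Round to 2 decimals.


Max stress = 11.5 * 1.9 = 21.85 MPa

21.85


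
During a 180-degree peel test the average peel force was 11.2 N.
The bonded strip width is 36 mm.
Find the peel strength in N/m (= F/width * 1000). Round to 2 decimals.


Peel strength = F/width * 1000
= 11.2 / 36 * 1000
= 311.11 N/m

311.11


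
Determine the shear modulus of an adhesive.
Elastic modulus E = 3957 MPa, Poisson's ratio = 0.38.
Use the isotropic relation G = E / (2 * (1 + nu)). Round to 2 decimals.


G = 3957 / (2*(1+0.38)) = 3957 / 2.76
= 1433.70 MPa

1433.70


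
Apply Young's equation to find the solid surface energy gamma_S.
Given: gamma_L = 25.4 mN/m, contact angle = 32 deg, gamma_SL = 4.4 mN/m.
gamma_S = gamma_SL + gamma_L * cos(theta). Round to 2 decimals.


theta_rad = 32 * pi/180 = 0.558505
gamma_S = 4.4 + 25.4 * cos(0.558505)
= 25.94 mN/m

25.94


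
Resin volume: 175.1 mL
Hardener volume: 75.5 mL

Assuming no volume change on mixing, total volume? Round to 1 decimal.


V_total = 175.1 + 75.5 = 250.6 mL

250.6


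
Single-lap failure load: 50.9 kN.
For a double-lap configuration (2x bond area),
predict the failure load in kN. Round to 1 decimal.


Failure load = 50.9 * 2 = 101.8 kN

101.8


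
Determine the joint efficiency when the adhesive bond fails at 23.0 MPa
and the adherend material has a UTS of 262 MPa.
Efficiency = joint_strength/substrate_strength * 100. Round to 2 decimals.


Joint efficiency = 23.0 / 262 * 100
= 8.78%

8.78


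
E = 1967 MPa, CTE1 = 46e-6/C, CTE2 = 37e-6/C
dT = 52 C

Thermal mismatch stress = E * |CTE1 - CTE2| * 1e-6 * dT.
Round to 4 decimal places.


= 1967 * 9e-6 * 52
= 0.9206 MPa

0.9206


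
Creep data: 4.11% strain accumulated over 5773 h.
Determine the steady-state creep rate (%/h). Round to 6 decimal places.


Rate = 4.11 / 5773 = 0.000712 %/h

0.000712


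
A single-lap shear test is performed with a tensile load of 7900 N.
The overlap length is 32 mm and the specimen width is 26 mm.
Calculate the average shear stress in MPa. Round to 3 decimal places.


Shear stress = F / (overlap * width)
= 7900 / (32 * 26)
= 7900 / 832
= 9.495 MPa

9.495


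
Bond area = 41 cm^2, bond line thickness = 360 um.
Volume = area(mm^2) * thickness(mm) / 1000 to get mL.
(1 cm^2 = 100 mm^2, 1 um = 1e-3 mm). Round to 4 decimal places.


area_mm2 = 41 * 100 = 4100
blt_mm = 360 * 1e-3 = 0.36
vol_mm3 = 4100 * 0.36 = 1476.0
vol_mL = 1476.0 / 1000 = 1.4760 mL

1.4760


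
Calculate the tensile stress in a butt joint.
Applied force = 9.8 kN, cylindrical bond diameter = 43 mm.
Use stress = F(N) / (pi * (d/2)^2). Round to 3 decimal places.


A = pi * 21.5^2 = 1452.2012 mm^2
sigma = 9800.0 / 1452.2012 = 6.748 MPa

6.748


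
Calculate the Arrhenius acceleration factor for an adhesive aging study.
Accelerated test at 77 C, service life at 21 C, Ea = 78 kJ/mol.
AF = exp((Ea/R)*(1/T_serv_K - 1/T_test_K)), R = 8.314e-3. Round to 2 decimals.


T_test = 350.15 K, T_serv = 294.15 K
Ea/R = 78 / 0.008314 = 9381.77
AF = exp(9381.77 * (1/294.15 - 1/350.15))
= 164.18

164.18


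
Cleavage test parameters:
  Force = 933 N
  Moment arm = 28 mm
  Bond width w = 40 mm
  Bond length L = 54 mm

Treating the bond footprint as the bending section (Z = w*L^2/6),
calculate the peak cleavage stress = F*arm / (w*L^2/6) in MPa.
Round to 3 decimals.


M = 933 * 28 = 26124 N*mm
Z = 40 * 54^2 / 6 = 116640 / 6 mm^3
sigma = M / Z = 6 * 26124 / 116640 = 156744 / 116640
= 1.344 MPa

1.344


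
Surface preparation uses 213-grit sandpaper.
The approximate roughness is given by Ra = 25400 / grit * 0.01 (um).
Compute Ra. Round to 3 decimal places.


Ra = 25400 / 213 * 0.01
= 254 / 213
= 1.192 um

1.192


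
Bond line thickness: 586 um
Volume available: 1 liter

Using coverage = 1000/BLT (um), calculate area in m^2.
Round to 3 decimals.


1 L = 1e6 mm^3, thickness = 586 um = 0.586 mm
Area = 1e6 / 0.586 mm^2 = (1e6 / 0.586) / 1e6 m^2 = 1000 / 586 m^2
= 1.706 m^2

1.706


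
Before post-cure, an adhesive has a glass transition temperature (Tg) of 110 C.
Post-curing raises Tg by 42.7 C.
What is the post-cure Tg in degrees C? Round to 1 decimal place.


Tg_post = Tg_base + delta_Tg
= 110 + 42.7
= 152.7 C

152.7


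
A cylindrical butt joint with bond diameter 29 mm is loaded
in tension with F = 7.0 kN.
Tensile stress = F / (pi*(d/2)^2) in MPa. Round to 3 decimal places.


Area = pi * (29/2)^2 = 660.5199 mm^2
Stress = 7.0*1000 / 660.5199
= 10.598 MPa

10.598


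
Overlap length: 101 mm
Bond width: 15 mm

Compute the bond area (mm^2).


Bond area = 101 * 15 = 1515 mm^2

1515


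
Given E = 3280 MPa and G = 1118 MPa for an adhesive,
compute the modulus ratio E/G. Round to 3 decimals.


E/G ratio = 3280 / 1118 = 2.934

2.934


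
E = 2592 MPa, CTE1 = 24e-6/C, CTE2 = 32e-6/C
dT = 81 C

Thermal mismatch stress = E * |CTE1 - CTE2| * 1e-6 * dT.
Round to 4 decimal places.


= 2592 * 8e-6 * 81
= 1.6796 MPa

1.6796


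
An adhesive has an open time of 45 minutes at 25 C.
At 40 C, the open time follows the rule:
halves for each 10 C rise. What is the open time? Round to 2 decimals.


Factor = 2^((40-25)/10) = 2.8284
Open time = 45 / 2.8284 = 15.91 min

15.91


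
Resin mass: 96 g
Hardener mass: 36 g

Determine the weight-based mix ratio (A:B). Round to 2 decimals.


Ratio = 96 / 36 = 2.67

2.67


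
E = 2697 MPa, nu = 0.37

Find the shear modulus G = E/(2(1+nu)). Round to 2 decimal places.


G = 2697 / (2 * 1.37)
= 984.31 MPa

984.31


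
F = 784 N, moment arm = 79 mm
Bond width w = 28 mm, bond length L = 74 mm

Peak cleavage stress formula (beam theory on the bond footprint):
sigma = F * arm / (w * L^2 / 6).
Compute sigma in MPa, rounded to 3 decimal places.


sigma = (784 * 79) / (28 * 5476 / 6)
= 61936 * 6 / 153328
= 371616 / 153328
= 2.424 MPa

2.424


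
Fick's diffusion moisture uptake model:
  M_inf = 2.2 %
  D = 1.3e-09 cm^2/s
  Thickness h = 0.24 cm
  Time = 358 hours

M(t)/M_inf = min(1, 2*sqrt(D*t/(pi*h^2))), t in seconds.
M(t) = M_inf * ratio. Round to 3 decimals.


t_sec = 358 * 3600 = 1288800
ratio = 2*sqrt(1.3e-09*1288800/(pi*0.24^2))
= min(1, 0.192446)
= 0.192446
M(t) = 2.2 * 0.192446 = 0.423 %

0.423


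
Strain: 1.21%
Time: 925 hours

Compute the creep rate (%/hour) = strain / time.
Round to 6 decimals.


Creep rate = 1.21 / 925
= 0.001308 %/h

0.001308


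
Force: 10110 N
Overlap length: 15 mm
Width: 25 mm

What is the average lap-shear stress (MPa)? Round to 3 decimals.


Average shear stress = F / (overlap * width)
= 10110 / (15 * 25)
= 26.960 MPa

26.960


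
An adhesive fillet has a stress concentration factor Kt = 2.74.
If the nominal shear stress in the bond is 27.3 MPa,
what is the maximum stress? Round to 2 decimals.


Max stress = 27.3 * 2.74 = 74.80 MPa

74.80


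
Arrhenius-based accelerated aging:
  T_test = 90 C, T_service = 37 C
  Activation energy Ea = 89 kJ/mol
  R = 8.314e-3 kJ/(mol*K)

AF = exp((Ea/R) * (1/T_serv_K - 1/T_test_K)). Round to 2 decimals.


T_test_K = 363.15, T_serv_K = 310.15
AF = exp((89/8.314e-3) * (1/310.15 - 1/363.15))
= 154.05

154.05


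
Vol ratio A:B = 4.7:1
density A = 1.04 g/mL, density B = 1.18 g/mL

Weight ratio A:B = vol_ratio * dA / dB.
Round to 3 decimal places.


Weight ratio = 4.7 * 1.04 / 1.18
= 4.142

4.142


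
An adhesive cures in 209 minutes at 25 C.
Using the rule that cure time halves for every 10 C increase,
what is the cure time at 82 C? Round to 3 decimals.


Factor = 2^((82 - 25) / 10) = 51.9842
Cure time = 209 / 51.9842
= 4.020 minutes

4.020


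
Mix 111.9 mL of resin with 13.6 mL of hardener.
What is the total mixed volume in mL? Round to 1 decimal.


Total = 111.9 + 13.6 = 125.5 mL

125.5


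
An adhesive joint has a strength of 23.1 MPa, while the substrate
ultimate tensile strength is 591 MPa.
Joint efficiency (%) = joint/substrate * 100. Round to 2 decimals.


Efficiency = 23.1 / 591 * 100
= 3.91%

3.91


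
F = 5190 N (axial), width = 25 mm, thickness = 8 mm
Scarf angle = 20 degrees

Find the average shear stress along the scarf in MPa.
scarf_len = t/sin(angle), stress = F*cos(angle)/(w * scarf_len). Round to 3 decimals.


scarf_len = 8/sin(20 deg) = 23.3904
cos(20 deg) = 0.939693
stress = 5190*0.939693/(25*23.3904) = 8.340 MPa

8.340


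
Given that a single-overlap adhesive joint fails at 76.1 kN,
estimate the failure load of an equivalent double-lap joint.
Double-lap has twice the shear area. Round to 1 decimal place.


Double-lap factor = 2
Expected load = 76.1 * 2 = 152.2 kN

152.2


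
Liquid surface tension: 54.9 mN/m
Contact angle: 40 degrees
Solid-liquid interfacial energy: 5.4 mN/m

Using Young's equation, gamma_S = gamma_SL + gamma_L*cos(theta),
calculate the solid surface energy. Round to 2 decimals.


gamma_S = 5.4 + 54.9 * cos(40)
= 47.46 mN/m

47.46


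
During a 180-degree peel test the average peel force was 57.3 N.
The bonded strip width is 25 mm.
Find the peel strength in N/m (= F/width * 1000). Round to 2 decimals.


Peel strength = F/width * 1000
= 57.3 / 25 * 1000
= 2292.00 N/m

2292.00


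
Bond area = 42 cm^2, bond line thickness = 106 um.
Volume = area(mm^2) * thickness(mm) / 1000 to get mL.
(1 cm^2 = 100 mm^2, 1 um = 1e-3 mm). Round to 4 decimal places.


area_mm2 = 42 * 100 = 4200
blt_mm = 106 * 1e-3 = 0.106
vol_mm3 = 4200 * 0.106 = 445.2
vol_mL = 445.2 / 1000 = 0.4452 mL

0.4452


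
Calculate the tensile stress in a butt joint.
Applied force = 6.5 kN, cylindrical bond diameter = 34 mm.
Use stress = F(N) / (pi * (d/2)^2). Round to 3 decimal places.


A = pi * 17.0^2 = 907.9203 mm^2
sigma = 6500.0 / 907.9203 = 7.159 MPa

7.159


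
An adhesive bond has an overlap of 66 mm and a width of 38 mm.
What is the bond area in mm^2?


Bond area = overlap * width
= 66 * 38
= 2508 mm^2

2508


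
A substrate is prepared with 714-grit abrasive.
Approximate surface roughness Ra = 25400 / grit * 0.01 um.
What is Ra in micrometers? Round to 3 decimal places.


Ra = 25400 / 714 * 0.01 = 0.356 um

0.356


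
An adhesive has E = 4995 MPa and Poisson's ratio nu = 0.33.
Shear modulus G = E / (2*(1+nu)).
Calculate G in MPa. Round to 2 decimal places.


G = 4995 / (2*(1+0.33))
= 4995 / 2.66
= 1877.82 MPa

1877.82


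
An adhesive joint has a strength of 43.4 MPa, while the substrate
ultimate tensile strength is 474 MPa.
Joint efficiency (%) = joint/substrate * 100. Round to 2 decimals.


Efficiency = 43.4 / 474 * 100
= 9.16%

9.16


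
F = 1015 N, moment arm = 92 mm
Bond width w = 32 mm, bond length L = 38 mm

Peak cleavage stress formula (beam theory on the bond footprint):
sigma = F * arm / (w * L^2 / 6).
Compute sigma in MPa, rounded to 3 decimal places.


sigma = (1015 * 92) / (32 * 1444 / 6)
= 93380 * 6 / 46208
= 560280 / 46208
= 12.125 MPa

12.125


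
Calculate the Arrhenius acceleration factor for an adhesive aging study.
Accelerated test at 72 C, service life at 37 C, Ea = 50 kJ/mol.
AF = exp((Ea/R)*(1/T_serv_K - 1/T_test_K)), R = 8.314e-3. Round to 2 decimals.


T_test = 345.15 K, T_serv = 310.15 K
Ea/R = 50 / 0.008314 = 6013.95
AF = exp(6013.95 * (1/310.15 - 1/345.15))
= 7.14

7.14


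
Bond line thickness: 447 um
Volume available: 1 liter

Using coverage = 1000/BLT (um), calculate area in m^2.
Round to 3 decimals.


1 L = 1e6 mm^3, thickness = 447 um = 0.447 mm
Area = 1e6 / 0.447 mm^2 = (1e6 / 0.447) / 1e6 m^2 = 1000 / 447 m^2
= 2.237 m^2

2.237


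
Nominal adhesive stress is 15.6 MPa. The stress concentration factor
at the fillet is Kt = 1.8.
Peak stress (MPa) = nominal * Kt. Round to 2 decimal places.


Peak = 15.6 * 1.8 = 28.08 MPa

28.08


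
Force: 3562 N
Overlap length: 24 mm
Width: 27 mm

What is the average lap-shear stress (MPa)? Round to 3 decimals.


Average shear stress = F / (overlap * width)
= 3562 / (24 * 27)
= 5.497 MPa

5.497


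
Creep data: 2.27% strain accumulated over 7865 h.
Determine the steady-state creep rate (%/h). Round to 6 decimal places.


Rate = 2.27 / 7865 = 0.000289 %/h

0.000289


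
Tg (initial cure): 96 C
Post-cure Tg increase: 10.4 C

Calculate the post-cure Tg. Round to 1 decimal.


Post-cure Tg = 96 + 10.4 = 106.4 C

106.4


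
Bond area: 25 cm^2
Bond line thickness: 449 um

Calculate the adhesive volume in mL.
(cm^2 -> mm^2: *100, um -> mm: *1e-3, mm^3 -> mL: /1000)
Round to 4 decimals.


V = 25*100 * 449*1e-3 / 1000
= 1.1225 mL

1.1225


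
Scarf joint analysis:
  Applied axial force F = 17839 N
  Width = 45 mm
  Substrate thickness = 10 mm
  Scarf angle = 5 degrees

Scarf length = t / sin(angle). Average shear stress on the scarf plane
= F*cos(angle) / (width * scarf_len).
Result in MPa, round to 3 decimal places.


Scarf length = 10 / sin(5 deg) = 114.7371 mm
cos(5 deg) = 0.996195
Shear = 17839 * 0.996195 / (45 * 114.7371)
= 3.442 MPa

3.442


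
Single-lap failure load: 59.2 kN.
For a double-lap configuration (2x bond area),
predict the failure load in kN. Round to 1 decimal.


Failure load = 59.2 * 2 = 118.4 kN

118.4


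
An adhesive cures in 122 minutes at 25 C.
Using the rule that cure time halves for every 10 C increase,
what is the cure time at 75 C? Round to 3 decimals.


Factor = 2^((75 - 25) / 10) = 32.0000
Cure time = 122 / 32.0000
= 3.813 minutes

3.813


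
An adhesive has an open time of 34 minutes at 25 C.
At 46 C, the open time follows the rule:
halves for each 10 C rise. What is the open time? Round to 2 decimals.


Factor = 2^((46-25)/10) = 4.2871
Open time = 34 / 4.2871 = 7.93 min

7.93


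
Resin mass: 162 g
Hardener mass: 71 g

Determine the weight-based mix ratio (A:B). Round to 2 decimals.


Ratio = 162 / 71 = 2.28

2.28


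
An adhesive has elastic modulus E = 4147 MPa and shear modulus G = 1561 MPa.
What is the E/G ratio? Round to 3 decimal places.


E/G = 4147 / 1561 = 2.657

2.657


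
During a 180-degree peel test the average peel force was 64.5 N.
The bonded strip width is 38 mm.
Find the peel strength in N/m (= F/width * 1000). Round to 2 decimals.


Peel strength = F/width * 1000
= 64.5 / 38 * 1000
= 1697.37 N/m

1697.37


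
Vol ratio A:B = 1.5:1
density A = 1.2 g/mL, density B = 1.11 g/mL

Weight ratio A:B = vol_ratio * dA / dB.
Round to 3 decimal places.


Weight ratio = 1.5 * 1.2 / 1.11
= 1.622

1.622


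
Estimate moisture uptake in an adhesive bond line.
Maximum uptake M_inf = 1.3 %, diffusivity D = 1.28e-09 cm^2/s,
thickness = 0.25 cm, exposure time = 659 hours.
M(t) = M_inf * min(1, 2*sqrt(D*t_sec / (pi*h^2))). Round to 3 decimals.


Convert time: 659 h = 2372400 s
ratio = min(1, 2*sqrt(1.28e-09*2372400/(pi*0.25^2)))
= 0.248722
M(t) = 1.3 * 0.248722 = 0.323%

0.323


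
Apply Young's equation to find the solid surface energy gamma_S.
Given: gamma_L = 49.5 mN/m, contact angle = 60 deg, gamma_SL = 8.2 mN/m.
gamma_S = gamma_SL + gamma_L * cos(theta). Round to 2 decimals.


theta_rad = 60 * pi/180 = 1.047198
gamma_S = 8.2 + 49.5 * cos(1.047198)
= 32.95 mN/m

32.95


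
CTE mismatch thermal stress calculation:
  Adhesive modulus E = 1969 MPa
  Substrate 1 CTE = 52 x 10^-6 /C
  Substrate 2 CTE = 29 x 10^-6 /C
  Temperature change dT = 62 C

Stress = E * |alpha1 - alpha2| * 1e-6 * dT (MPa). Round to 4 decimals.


delta_alpha = |52 - 29| = 23 x 10^-6/C
Stress = 1969 * 23e-6 * 62
= 2.8078 MPa

2.8078


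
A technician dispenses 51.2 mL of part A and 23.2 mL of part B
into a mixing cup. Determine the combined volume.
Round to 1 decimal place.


Combined volume = 51.2 + 23.2
= 74.4 mL

74.4


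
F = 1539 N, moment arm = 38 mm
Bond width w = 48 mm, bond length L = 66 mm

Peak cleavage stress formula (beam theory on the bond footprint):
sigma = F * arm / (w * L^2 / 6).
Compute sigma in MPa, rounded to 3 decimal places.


sigma = (1539 * 38) / (48 * 4356 / 6)
= 58482 * 6 / 209088
= 350892 / 209088
= 1.678 MPa

1.678


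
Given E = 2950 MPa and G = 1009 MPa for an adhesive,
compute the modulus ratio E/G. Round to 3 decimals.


E/G ratio = 2950 / 1009 = 2.924

2.924


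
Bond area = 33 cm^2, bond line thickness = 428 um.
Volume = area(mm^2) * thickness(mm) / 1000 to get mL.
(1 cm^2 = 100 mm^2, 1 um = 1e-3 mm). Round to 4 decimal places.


area_mm2 = 33 * 100 = 3300
blt_mm = 428 * 1e-3 = 0.428
vol_mm3 = 3300 * 0.428 = 1412.4
vol_mL = 1412.4 / 1000 = 1.4124 mL

1.4124


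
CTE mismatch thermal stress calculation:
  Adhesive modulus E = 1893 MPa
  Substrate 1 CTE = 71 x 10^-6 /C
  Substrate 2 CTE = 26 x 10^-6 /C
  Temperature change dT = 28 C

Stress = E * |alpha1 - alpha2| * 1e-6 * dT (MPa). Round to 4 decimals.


delta_alpha = |71 - 26| = 45 x 10^-6/C
Stress = 1893 * 45e-6 * 28
= 2.3852 MPa

2.3852


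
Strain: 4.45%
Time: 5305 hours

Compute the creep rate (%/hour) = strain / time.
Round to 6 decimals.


Creep rate = 4.45 / 5305
= 0.000839 %/h

0.000839


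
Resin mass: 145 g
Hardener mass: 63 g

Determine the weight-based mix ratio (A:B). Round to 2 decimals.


Ratio = 145 / 63 = 2.30

2.30


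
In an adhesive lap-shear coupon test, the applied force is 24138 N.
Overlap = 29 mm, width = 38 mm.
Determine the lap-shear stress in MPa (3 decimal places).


stress = F / (overlap * width)
= 24138 / (29 * 38)
= 21.904 MPa

21.904


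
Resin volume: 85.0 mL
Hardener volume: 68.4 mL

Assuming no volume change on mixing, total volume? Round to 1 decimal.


V_total = 85.0 + 68.4 = 153.4 mL

153.4


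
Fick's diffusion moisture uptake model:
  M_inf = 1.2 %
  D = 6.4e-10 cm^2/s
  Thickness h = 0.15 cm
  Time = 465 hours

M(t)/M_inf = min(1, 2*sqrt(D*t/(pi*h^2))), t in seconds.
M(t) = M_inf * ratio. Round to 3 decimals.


t_sec = 465 * 3600 = 1674000
ratio = 2*sqrt(6.4e-10*1674000/(pi*0.15^2))
= min(1, 0.246225)
= 0.246225
M(t) = 1.2 * 0.246225 = 0.295 %

0.295


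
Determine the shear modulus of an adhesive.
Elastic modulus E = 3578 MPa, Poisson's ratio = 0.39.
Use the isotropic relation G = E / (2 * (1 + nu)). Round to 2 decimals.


G = 3578 / (2*(1+0.39)) = 3578 / 2.78
= 1287.05 MPa

1287.05


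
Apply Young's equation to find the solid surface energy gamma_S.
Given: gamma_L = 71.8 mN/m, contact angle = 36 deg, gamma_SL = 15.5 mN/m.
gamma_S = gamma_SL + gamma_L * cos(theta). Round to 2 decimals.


theta_rad = 36 * pi/180 = 0.628319
gamma_S = 15.5 + 71.8 * cos(0.628319)
= 73.59 mN/m

73.59


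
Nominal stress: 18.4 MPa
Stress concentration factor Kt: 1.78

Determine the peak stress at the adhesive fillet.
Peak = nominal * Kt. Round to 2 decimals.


Peak stress = 18.4 * 1.78
= 32.75 MPa

32.75


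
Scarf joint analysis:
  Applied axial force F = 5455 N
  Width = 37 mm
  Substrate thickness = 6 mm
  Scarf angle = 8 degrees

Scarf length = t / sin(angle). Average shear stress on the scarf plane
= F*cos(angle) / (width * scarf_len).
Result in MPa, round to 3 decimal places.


Scarf length = 6 / sin(8 deg) = 43.1118 mm
cos(8 deg) = 0.990268
Shear = 5455 * 0.990268 / (37 * 43.1118)
= 3.386 MPa

3.386


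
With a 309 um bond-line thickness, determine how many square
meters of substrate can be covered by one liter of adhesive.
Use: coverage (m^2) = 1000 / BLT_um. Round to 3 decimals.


Coverage = 1000 / 309 = 3.236 m^2

3.236


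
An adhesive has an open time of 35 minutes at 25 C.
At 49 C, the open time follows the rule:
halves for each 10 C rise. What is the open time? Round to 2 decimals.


Factor = 2^((49-25)/10) = 5.2780
Open time = 35 / 5.2780 = 6.63 min

6.63


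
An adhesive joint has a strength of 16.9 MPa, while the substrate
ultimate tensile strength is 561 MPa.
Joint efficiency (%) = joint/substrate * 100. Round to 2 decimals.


Efficiency = 16.9 / 561 * 100
= 3.01%

3.01


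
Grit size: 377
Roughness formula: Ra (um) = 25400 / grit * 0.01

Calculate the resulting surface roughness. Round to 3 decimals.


Ra = 25400 / 377 * 0.01
= 0.674 um

0.674


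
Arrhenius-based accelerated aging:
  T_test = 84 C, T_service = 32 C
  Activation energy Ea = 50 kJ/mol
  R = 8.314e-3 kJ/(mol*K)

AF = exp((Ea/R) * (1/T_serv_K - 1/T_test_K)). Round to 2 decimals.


T_test_K = 357.15, T_serv_K = 305.15
AF = exp((50/8.314e-3) * (1/305.15 - 1/357.15))
= 17.63

17.63


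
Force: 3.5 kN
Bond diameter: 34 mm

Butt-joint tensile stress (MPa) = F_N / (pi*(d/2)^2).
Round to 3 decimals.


F_N = 3.5 * 1000 = 3500.0 N
A = pi*(17.0)^2 = 907.9203 mm^2
stress = 3500.0 / 907.9203 = 3.855 MPa

3.855


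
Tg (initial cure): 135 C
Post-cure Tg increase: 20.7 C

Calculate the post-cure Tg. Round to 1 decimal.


Post-cure Tg = 135 + 20.7 = 155.7 C

155.7


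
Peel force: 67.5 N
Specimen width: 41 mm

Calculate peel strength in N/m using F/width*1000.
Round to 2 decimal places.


Peel strength = 67.5 / 41 * 1000 = 1646.34 N/m

1646.34


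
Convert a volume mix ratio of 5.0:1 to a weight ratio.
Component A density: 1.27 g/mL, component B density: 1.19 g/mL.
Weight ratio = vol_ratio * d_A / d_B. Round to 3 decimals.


= 5.0 * 1.27 / 1.19 = 5.336

5.336


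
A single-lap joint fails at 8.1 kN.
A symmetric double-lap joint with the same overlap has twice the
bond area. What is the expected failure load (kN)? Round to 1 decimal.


Double-lap load = 2 * 8.1 = 16.2 kN

16.2


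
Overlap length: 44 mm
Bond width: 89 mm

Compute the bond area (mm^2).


Bond area = 44 * 89 = 3916 mm^2

3916


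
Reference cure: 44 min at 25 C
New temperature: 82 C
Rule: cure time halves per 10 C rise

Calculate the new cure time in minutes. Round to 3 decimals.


factor = 2^((82-25)/10) = 51.9842
t_new = 44 / 51.9842 = 0.846 min

0.846


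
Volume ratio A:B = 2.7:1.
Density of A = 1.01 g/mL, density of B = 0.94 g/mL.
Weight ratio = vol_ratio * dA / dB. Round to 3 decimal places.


Wt ratio = 2.7 * 1.01 / 0.94
= 2.901

2.901


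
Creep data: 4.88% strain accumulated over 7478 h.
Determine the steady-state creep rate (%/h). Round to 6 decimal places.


Rate = 4.88 / 7478 = 0.000653 %/h

0.000653


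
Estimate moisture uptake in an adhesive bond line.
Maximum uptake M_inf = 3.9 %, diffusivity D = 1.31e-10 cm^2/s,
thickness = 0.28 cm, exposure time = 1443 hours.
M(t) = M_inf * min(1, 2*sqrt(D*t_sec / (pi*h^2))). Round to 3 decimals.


Convert time: 1443 h = 5194800 s
ratio = min(1, 2*sqrt(1.31e-10*5194800/(pi*0.28^2)))
= 0.105128
M(t) = 3.9 * 0.105128 = 0.410%

0.410


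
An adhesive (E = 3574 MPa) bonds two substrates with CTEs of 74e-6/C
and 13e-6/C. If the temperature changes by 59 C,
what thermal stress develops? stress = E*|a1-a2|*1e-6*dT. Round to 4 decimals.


Stress = 3574 * |74 - 13| * 1e-6 * 59
= 12.8628 MPa

12.8628


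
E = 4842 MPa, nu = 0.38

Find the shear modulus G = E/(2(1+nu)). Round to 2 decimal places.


G = 4842 / (2 * 1.38)
= 1754.35 MPa

1754.35


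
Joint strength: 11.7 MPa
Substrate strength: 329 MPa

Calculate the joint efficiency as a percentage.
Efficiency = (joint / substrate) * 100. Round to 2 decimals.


Efficiency = (11.7 / 329) * 100 = 3.56%

3.56


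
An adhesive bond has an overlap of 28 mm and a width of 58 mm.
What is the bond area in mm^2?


Bond area = overlap * width
= 28 * 58
= 1624 mm^2

1624


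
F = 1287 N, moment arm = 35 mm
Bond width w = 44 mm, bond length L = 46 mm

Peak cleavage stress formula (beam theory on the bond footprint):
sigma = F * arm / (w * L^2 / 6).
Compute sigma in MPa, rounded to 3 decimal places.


sigma = (1287 * 35) / (44 * 2116 / 6)
= 45045 * 6 / 93104
= 270270 / 93104
= 2.903 MPa

2.903


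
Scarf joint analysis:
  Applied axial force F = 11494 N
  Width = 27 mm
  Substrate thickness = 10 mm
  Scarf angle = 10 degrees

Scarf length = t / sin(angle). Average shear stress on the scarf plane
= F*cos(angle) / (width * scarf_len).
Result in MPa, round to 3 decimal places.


Scarf length = 10 / sin(10 deg) = 57.5877 mm
cos(10 deg) = 0.984808
Shear = 11494 * 0.984808 / (27 * 57.5877)
= 7.280 MPa

7.280


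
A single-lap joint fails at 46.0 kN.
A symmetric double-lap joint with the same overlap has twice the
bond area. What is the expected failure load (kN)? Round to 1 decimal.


Double-lap load = 2 * 46.0 = 92.0 kN

92.0


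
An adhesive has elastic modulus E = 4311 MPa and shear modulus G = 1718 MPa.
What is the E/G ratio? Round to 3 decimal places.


E/G = 4311 / 1718 = 2.509

2.509


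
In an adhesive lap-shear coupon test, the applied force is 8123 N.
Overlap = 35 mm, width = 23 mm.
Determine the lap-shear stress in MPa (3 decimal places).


stress = F / (overlap * width)
= 8123 / (35 * 23)
= 10.091 MPa

10.091


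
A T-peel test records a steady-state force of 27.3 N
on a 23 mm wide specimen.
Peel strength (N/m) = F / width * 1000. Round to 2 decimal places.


Peel strength = 27.3 / 23 * 1000
= 1186.96 N/m

1186.96
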